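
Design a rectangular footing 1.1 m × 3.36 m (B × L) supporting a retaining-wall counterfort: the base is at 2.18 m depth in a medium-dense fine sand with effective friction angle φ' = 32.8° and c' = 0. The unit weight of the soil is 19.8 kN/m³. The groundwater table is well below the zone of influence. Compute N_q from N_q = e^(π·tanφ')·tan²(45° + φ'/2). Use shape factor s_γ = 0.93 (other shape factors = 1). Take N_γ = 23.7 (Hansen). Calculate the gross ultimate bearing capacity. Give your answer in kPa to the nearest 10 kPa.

q_ult ≈ 1340 kPa

tan32.8° = 0.6445, so N_q = e^(π×0.6445)·tan²(61.4°) = 7.573 × 3.364 = 25.48.
Effective surcharge at the founding depth q = γ·D_f = 19.8 × 2.18 = 43.164 kPa.
q_ult = q·N_q + 0.5·γ·B·N_γ·s_γ
     = 43.164 × 25.477 + 0.5 × 19.8 × 1.1 × 23.7 × 0.93
     = 1099.7 + 240.03 = 1339.7 kPa.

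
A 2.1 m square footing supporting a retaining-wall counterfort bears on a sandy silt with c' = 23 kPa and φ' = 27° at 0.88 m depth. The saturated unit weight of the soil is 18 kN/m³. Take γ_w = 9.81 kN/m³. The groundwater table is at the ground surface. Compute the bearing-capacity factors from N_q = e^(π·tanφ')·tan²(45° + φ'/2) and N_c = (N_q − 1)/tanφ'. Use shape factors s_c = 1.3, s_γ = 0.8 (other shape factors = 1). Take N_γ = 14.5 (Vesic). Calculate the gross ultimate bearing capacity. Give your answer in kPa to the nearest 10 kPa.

tan27° = 0.5095, so N_q = e^(π×0.5095)·tan²(58.5°) = 4.957 × 2.663 = 13.2.
N_c = (13.2 − 1)/tan27° = 23.94.
With the water table at the surface the whole profile is submerged: γ' = 18 − 9.81 = 8.19 kN/m³, so q = γ'·D_f = 7.2072 kPa; the same γ' applies in the ½γBN_γ term.
q_ult = c·N_c·s_c + q·N_q + 0.5·γ·B·N_γ·s_γ
     = 23 × 23.942 × 1.3 + 7.2072 × 13.199 + 0.5 × 8.19 × 2.1 × 14.5 × 0.8
     = 715.87 + 95.129 + 99.754 = 910.75 kPa.

q_ult ≈ 910 kPa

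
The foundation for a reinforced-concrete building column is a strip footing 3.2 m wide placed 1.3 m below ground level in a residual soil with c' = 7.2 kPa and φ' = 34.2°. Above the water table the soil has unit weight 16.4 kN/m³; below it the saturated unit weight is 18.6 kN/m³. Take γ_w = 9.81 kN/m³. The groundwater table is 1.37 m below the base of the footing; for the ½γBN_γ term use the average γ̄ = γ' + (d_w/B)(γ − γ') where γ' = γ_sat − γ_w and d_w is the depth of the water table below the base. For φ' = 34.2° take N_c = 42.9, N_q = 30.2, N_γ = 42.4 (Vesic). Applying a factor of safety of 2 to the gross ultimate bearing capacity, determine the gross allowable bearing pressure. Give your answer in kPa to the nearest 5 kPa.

q_all ≈ 885 kPa

Overburden at base level: q = 16.4 × 1.3 = 21.32 kPa.
The water table is 1.37 m below the base (< B = 3.2 m), so the ½γBN_γ term uses γ̄ = γ' + (d_w/B)(γ − γ') = 8.79 + (1.37/3.2)(16.4 − 8.79) = 12.048 kN/m³.
Cohesion term c·N_c = 7.2 × 42.9 = 308.88 kPa; surcharge term q·N_q = 21.32 × 30.2 = 643.86 kPa; self-weight term 0.5·γ·B·N_γ = 0.5 × 12.048 × 3.2 × 42.4 = 817.34 kPa.
q_ult = 308.88 + 643.86 + 817.34 = 1770.1 kPa.
q_all = q_ult / FS = 1770.1 / 2 = 885.04 kPa.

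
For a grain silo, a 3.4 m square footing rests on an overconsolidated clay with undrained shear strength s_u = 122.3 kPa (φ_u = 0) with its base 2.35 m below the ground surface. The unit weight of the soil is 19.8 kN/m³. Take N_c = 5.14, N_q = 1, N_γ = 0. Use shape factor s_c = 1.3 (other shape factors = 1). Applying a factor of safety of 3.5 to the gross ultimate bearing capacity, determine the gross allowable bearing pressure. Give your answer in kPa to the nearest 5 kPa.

Overburden at base level: q = 19.8 × 2.35 = 46.53 kPa.
Cohesion term c·N_c·s_c = 122.3 × 5.14 × 1.3 = 817.21 kPa; surcharge term q·N_q = 46.53 × 1 = 46.53 kPa.
q_ult = 817.21 + 46.53 = 863.74 kPa.
q_all = q_ult / FS = 863.74 / 3.5 = 246.78 kPa.

q_all ≈ 245 kPa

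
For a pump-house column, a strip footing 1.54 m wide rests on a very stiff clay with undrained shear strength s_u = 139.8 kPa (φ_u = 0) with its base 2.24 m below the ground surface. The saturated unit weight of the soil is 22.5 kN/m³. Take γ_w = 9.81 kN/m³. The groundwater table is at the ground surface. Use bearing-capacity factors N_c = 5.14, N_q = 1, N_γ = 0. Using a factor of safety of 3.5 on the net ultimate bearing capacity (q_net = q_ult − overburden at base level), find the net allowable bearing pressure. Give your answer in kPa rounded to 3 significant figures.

Water table at ground surface, so effective unit weight γ' = 22.5 − 9.81 = 12.69 kN/m³ is used throughout; overburden q = 12.69 × 2.24 = 28.426 kPa.
Cohesion term c·N_c = 139.8 × 5.14 = 718.57 kPa; surcharge term q·N_q = 28.426 × 1 = 28.426 kPa.
q_ult = 718.57 + 28.426 = 747 kPa.
q_net = 747 − 28.426 = 718.57 kPa.
q_all(net) = 718.57 / 3.5 = 205.31 kPa.

q_all(net) ≈ 205 kPa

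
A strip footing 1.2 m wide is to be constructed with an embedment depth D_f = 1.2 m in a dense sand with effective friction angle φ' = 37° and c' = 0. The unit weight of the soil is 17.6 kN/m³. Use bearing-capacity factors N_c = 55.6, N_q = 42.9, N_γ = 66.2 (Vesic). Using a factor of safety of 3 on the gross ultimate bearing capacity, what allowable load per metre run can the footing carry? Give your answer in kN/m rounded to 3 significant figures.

≈ 642 kN/m

Overburden at base level: q = 17.6 × 1.2 = 21.12 kPa.
Surcharge term q·N_q = 21.12 × 42.9 = 906.05 kPa; self-weight term 0.5·γ·B·N_γ = 0.5 × 17.6 × 1.2 × 66.2 = 699.07 kPa.
q_ult = 906.05 + 699.07 = 1605.1 kPa.
Gross allowable pressure q_all = 1605.1 / 3 = 535.04 kPa.
Allowable wall load = q_all × B = 535.04 × 1.2 = 642.05 kN per metre run.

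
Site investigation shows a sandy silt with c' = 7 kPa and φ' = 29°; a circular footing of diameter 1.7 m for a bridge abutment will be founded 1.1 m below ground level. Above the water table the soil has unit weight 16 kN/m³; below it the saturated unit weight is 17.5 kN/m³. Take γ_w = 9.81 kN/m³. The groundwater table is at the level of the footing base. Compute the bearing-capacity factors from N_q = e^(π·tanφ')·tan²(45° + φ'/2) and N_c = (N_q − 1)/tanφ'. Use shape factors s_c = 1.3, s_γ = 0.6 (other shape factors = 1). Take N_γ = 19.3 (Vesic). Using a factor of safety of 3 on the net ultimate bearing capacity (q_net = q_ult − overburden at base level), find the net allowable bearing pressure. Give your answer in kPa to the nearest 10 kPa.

N_q = e^(π·tan29°)·tan²(59.5°) = 16.44; N_c = (N_q − 1)/tanφ' = 27.86.
q = γ·D_f = 16 × 1.1 = 17.6 kPa.
For the ½γBN_γ term take γ' = 17.5 − 9.81 = 7.69 kN/m³ (soil below base is submerged).
c·N_c·s_c = 7 × 27.86 × 1.3 = 253.53 kPa
q·N_q = 17.6 × 16.443 = 289.4 kPa
0.5·γ·B·N_γ·s_γ = 0.5 × 7.69 × 1.7 × 19.3 × 0.6 = 75.693 kPa
q_ult = 253.53 + 289.4 + 75.693 = 618.63 kPa.
q_net = 618.63 − 17.6 = 601.03 kPa.
q_all(net) = 601.03 / 3 = 200.34 kPa.

q_all(net) ≈ 200 kPa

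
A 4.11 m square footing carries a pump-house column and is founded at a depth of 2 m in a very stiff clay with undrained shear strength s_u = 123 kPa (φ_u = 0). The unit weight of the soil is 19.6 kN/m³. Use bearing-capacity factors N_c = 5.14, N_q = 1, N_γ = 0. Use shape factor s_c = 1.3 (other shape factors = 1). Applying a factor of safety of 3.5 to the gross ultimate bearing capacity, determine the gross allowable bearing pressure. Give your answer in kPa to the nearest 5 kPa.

Overburden at base level: q = 19.6 × 2 = 39.2 kPa.
Cohesion term c·N_c·s_c = 123 × 5.14 × 1.3 = 821.89 kPa; surcharge term q·N_q = 39.2 × 1 = 39.2 kPa.
q_ult = 821.89 + 39.2 = 861.09 kPa.
q_all = q_ult / FS = 861.09 / 3.5 = 246.02 kPa.

q_all ≈ 245 kPa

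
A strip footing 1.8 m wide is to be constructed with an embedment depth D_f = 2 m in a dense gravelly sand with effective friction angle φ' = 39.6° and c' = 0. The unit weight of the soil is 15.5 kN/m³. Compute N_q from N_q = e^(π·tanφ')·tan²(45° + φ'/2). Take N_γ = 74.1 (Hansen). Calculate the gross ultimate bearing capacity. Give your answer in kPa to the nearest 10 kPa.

tan39.6° = 0.8273, so N_q = e^(π×0.8273)·tan²(64.8°) = 13.45 × 4.516 = 60.74.
Overburden at base level: q = 15.5 × 2 = 31 kPa.
Surcharge term q·N_q = 31 × 60.74 = 1882.9 kPa; self-weight term 0.5·γ·B·N_γ = 0.5 × 15.5 × 1.8 × 74.1 = 1033.7 kPa.
q_ult = 1882.9 + 1033.7 = 2916.6 kPa.

q_ult ≈ 2920 kPa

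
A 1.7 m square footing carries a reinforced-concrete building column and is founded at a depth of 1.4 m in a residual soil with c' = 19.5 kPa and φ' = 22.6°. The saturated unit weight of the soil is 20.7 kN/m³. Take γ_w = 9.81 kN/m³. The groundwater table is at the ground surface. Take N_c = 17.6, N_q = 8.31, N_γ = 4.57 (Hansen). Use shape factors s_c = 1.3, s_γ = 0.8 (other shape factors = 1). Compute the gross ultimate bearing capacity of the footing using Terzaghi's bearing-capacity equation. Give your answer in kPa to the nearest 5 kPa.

q_ult ≈ 605 kPa

Water table at ground surface, so effective unit weight γ' = 20.7 − 9.81 = 10.89 kN/m³ is used throughout; overburden q = 10.89 × 1.4 = 15.246 kPa; the same γ' applies in the ½γBN_γ term.
Cohesion term c·N_c·s_c = 19.5 × 17.6 × 1.3 = 446.16 kPa; surcharge term q·N_q = 15.246 × 8.31 = 126.69 kPa; self-weight term 0.5·γ·B·N_γ·s_γ = 0.5 × 10.89 × 1.7 × 4.57 × 0.8 = 33.842 kPa.
q_ult = 446.16 + 126.69 + 33.842 = 606.7 kPa.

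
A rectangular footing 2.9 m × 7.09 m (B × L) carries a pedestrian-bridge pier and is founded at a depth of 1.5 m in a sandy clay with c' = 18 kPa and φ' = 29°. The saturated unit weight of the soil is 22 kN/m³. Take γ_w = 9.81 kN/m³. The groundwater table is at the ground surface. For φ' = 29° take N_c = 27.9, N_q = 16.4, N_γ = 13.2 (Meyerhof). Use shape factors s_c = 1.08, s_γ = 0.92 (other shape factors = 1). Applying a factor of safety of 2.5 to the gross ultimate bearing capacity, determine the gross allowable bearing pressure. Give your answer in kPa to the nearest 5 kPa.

γ' = 22 − 9.81 = 12.19 kN/m³ (submerged throughout). q = 12.19 × 1.5 = 18.285 kPa; the same γ' applies in the ½γBN_γ term.
c·N_c·s_c = 18 × 27.9 × 1.08 = 542.38 kPa
q·N_q = 18.285 × 16.4 = 299.87 kPa
0.5·γ·B·N_γ·s_γ = 0.5 × 12.19 × 2.9 × 13.2 × 0.92 = 214.65 kPa
q_ult = 542.38 + 299.87 + 214.65 = 1056.9 kPa.
q_all = q_ult / FS = 1056.9 / 2.5 = 422.76 kPa.

q_all ≈ 425 kPa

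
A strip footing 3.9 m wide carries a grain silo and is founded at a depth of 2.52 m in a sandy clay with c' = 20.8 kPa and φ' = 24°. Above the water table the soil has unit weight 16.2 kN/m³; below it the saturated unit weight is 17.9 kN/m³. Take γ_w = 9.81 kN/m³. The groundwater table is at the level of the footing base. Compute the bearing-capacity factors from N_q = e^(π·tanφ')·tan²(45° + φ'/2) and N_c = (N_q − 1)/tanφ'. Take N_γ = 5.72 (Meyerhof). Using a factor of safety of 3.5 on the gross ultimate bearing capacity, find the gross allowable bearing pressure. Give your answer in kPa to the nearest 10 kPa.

N_q = e^(π·tan24°)·tan²(57°) = 9.6; N_c = (N_q − 1)/tanφ' = 19.32.
q = γ·D_f = 16.2 × 2.52 = 40.824 kPa.
For the ½γBN_γ term take γ' = 17.9 − 9.81 = 8.09 kN/m³ (soil below base is submerged).
c·N_c = 20.8 × 19.324 = 401.93 kPa
q·N_q = 40.824 × 9.6034 = 392.05 kPa
0.5·γ·B·N_γ = 0.5 × 8.09 × 3.9 × 5.72 = 90.236 kPa
q_ult = 401.93 + 392.05 + 90.236 = 884.21 kPa.
q_all = 884.21 / 3.5 = 252.63 kPa.

q_all ≈ 250 kPa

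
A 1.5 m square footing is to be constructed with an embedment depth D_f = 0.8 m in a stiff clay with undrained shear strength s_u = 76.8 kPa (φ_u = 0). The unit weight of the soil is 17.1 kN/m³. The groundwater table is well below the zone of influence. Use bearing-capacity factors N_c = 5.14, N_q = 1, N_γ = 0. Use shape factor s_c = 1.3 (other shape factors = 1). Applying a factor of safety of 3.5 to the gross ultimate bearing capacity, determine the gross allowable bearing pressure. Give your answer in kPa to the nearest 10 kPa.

q = γ·D_f = 17.1 × 0.8 = 13.68 kPa.
c·N_c·s_c = 76.8 × 5.14 × 1.3 = 513.18 kPa
q·N_q = 13.68 × 1 = 13.68 kPa
q_ult = 513.18 + 13.68 = 526.86 kPa.
q_all = q_ult / FS = 526.86 / 3.5 = 150.53 kPa.

q_all ≈ 150 kPa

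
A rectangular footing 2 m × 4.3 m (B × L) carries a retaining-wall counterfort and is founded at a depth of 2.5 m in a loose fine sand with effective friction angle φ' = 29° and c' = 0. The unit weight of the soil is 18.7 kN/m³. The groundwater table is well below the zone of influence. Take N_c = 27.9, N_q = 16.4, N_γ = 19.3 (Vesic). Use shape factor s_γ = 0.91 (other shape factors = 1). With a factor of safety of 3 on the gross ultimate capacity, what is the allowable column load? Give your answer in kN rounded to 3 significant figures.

P_all ≈ 3140 kN

q = γ·D_f = 18.7 × 2.5 = 46.75 kPa.
q·N_q = 46.75 × 16.4 = 766.7 kPa
0.5·γ·B·N_γ·s_γ = 0.5 × 18.7 × 2 × 19.3 × 0.91 = 328.43 kPa
q_ult = 766.7 + 328.43 = 1095.1 kPa.
Gross allowable pressure q_all = 1095.1 / 3 = 365.04 kPa.
Footing area = 8.6 m², so allowable column load = 365.04 × 8.6 = 3139.4 kN.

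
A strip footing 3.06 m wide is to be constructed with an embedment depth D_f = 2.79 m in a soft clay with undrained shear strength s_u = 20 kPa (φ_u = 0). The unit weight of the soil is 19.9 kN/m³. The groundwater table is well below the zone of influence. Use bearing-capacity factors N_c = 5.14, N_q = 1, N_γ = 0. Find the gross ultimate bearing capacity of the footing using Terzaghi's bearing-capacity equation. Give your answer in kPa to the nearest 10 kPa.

q = γ·D_f = 19.9 × 2.79 = 55.521 kPa.
c·N_c = 20 × 5.14 = 102.8 kPa
q·N_q = 55.521 × 1 = 55.521 kPa
q_ult = 102.8 + 55.521 = 158.32 kPa.

q_ult ≈ 160 kPa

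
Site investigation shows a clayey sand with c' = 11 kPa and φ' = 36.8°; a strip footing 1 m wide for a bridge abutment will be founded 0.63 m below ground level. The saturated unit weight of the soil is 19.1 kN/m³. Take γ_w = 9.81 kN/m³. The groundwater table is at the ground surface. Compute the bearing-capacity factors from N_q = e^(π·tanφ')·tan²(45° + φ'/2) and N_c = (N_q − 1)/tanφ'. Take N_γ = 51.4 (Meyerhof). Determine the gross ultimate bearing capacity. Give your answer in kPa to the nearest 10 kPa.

tan36.8° = 0.7481, so N_q = e^(π×0.7481)·tan²(63.4°) = 10.488 × 3.988 = 41.82.
N_c = (41.82 − 1)/tan36.8° = 54.57.
With the water table at the surface the whole profile is submerged: γ' = 19.1 − 9.81 = 9.29 kN/m³, so q = γ'·D_f = 5.8527 kPa; the same γ' applies in the ½γBN_γ term.
q_ult = c·N_c + q·N_q + 0.5·γ·B·N_γ
     = 11 × 54.57 + 5.8527 × 41.823 + 0.5 × 9.29 × 1 × 51.4
     = 600.27 + 244.78 + 238.75 = 1083.8 kPa.

q_ult ≈ 1080 kPa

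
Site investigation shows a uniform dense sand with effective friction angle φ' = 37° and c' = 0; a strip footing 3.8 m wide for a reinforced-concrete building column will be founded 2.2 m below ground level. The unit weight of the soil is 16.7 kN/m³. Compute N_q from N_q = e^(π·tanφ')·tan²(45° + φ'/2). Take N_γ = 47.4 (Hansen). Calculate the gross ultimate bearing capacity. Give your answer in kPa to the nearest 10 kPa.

tan37° = 0.7536, so N_q = e^(π×0.7536)·tan²(63.5°) = 10.669 × 4.023 = 42.92.
q = γ·D_f = 16.7 × 2.2 = 36.74 kPa.
q·N_q = 36.74 × 42.92 = 1576.9 kPa
0.5·γ·B·N_γ = 0.5 × 16.7 × 3.8 × 47.4 = 1504 kPa
q_ult = 1576.9 + 1504 = 3080.9 kPa.

q_ult ≈ 3080 kPa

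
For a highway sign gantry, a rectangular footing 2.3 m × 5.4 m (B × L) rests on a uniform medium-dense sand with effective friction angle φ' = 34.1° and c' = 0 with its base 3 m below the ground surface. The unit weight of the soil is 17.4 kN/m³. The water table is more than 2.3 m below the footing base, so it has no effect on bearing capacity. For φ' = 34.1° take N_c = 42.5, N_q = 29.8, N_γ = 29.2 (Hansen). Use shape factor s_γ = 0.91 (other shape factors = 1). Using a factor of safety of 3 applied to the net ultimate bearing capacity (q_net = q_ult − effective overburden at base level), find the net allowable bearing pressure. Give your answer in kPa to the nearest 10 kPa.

q_all(net) ≈ 680 kPa

Overburden at base level: q = 17.4 × 3 = 52.2 kPa.
Surcharge term q·N_q = 52.2 × 29.8 = 1555.6 kPa; self-weight term 0.5·γ·B·N_γ·s_γ = 0.5 × 17.4 × 2.3 × 29.2 × 0.91 = 531.71 kPa.
q_ult = 1555.6 + 531.71 = 2087.3 kPa.
Net ultimate: q_net = 2087.3 − 52.2 = 2035.1 kPa.
q_all(net) = 2035.1 / 3 = 678.36 kPa.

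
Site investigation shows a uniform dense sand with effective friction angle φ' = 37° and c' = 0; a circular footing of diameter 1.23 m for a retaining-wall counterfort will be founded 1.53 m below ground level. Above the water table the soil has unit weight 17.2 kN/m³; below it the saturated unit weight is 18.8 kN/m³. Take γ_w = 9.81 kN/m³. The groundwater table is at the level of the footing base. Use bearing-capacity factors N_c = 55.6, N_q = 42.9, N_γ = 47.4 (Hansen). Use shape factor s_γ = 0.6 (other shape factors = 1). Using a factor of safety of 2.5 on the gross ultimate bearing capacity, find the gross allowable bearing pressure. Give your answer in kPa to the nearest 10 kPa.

q_all ≈ 510 kPa

Overburden at base level: q = 17.2 × 1.53 = 26.316 kPa.
Below the base the soil is submerged, so the ½γBN_γ term uses γ' = 18.8 − 9.81 = 8.99 kN/m³.
Surcharge term q·N_q = 26.316 × 42.9 = 1129 kPa; self-weight term 0.5·γ·B·N_γ·s_γ = 0.5 × 8.99 × 1.23 × 47.4 × 0.6 = 157.24 kPa.
q_ult = 1129 + 157.24 = 1286.2 kPa.
q_all = 1286.2 / 2.5 = 514.48 kPa.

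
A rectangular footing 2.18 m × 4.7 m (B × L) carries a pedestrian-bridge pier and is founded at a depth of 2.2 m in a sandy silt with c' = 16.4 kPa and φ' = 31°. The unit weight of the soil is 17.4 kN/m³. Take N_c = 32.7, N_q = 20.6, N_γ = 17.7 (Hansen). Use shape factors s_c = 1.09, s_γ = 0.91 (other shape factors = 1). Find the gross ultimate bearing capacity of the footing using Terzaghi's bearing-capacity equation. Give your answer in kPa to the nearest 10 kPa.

q_ult ≈ 1680 kPa

q = γ·D_f = 17.4 × 2.2 = 38.28 kPa.
c·N_c·s_c = 16.4 × 32.7 × 1.09 = 584.55 kPa
q·N_q = 38.28 × 20.6 = 788.57 kPa
0.5·γ·B·N_γ·s_γ = 0.5 × 17.4 × 2.18 × 17.7 × 0.91 = 305.49 kPa
q_ult = 584.55 + 788.57 + 305.49 = 1678.6 kPa.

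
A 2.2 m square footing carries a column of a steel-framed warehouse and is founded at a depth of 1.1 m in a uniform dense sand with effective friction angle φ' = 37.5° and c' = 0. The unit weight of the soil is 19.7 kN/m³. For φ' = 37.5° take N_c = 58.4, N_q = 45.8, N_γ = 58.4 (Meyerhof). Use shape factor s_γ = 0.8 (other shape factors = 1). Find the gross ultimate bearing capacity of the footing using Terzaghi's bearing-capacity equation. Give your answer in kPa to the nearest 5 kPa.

q = γ·D_f = 19.7 × 1.1 = 21.67 kPa.
q·N_q = 21.67 × 45.8 = 992.49 kPa
0.5·γ·B·N_γ·s_γ = 0.5 × 19.7 × 2.2 × 58.4 × 0.8 = 1012.4 kPa
q_ult = 992.49 + 1012.4 = 2004.9 kPa.

q_ult ≈ 2005 kPa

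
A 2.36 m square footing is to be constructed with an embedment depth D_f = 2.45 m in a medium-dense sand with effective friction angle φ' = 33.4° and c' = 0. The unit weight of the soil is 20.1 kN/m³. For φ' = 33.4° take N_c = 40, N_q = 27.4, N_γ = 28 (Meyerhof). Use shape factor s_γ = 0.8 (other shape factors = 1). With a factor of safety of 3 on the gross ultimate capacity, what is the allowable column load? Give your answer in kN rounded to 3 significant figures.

P_all ≈ 3490 kN

q = γ·D_f = 20.1 × 2.45 = 49.245 kPa.
q·N_q = 49.245 × 27.4 = 1349.3 kPa
0.5·γ·B·N_γ·s_γ = 0.5 × 20.1 × 2.36 × 28 × 0.8 = 531.28 kPa
q_ult = 1349.3 + 531.28 = 1880.6 kPa.
Gross allowable pressure q_all = 1880.6 / 3 = 626.87 kPa.
Footing area = 5.5696 m², so allowable column load = 626.87 × 5.5696 = 3491.4 kN.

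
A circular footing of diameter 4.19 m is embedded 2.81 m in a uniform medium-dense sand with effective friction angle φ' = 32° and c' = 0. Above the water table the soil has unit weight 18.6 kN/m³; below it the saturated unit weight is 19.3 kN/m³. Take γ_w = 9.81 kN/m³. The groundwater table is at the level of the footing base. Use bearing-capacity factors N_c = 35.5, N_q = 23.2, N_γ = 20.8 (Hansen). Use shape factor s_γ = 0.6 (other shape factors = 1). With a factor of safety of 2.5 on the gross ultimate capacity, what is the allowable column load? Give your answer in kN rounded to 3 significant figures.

Effective surcharge at the founding depth q = γ·D_f = 18.6 × 2.81 = 52.266 kPa.
The water table coincides with the base, so in the self-weight term γ → γ' = 9.49 kN/m³.
q_ult = q·N_q + 0.5·γ·B·N_γ·s_γ
     = 52.266 × 23.2 + 0.5 × 9.49 × 4.19 × 20.8 × 0.6
     = 1212.6 + 248.12 = 1460.7 kPa.
Gross allowable pressure q_all = 1460.7 / 2.5 = 584.28 kPa.
Footing area = 13.7885 m², so allowable column load = 584.28 × 13.7885 = 8056.3 kN.

P_all ≈ 8060 kN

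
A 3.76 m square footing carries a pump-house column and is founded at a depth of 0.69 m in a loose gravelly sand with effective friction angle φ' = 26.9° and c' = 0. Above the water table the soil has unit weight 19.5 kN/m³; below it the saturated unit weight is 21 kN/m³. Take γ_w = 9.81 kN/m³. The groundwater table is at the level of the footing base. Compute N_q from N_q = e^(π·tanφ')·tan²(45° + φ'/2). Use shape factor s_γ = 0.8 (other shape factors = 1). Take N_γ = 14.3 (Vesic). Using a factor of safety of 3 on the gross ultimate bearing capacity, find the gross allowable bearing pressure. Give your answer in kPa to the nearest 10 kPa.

N_q = e^(π·tan26.9°)·tan²(58.45°) = 13.06.
Effective surcharge at the founding depth q = γ·D_f = 19.5 × 0.69 = 13.455 kPa.
The water table coincides with the base, so in the self-weight term γ → γ' = 11.19 kN/m³.
q_ult = q·N_q + 0.5·γ·B·N_γ·s_γ
     = 13.455 × 13.057 + 0.5 × 11.19 × 3.76 × 14.3 × 0.8
     = 175.68 + 240.67 = 416.35 kPa.
q_all = 416.35 / 3 = 138.78 kPa.

q_all ≈ 140 kPa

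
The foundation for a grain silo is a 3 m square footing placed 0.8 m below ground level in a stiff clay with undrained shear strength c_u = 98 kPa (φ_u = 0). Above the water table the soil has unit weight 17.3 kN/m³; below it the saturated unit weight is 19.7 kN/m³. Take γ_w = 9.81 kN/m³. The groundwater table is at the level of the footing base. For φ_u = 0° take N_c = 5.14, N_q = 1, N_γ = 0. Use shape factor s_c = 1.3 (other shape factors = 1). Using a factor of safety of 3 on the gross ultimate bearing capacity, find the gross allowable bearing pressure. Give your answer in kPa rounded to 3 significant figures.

q_all ≈ 223 kPa

Effective surcharge at the founding depth q = γ·D_f = 17.3 × 0.8 = 13.84 kPa.
q_ult = c·N_c·s_c + q·N_q
     = 98 × 5.14 × 1.3 + 13.84 × 1
     = 654.84 + 13.84 = 668.68 kPa.
q_all = 668.68 / 3 = 222.89 kPa.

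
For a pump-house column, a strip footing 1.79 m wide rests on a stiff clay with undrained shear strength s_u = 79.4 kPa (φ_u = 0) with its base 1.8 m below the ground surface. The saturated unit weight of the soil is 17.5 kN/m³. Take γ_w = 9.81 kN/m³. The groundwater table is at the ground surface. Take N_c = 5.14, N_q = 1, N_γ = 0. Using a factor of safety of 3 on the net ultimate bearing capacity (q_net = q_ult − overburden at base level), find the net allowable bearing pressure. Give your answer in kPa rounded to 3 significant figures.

γ' = 17.5 − 9.81 = 7.69 kN/m³ (submerged throughout). q = 7.69 × 1.8 = 13.842 kPa.
c·N_c = 79.4 × 5.14 = 408.12 kPa
q·N_q = 13.842 × 1 = 13.842 kPa
q_ult = 408.12 + 13.842 = 421.96 kPa.
q_net = 421.96 − 13.842 = 408.12 kPa.
q_all(net) = 408.12 / 3 = 136.04 kPa.

q_all(net) ≈ 136 kPa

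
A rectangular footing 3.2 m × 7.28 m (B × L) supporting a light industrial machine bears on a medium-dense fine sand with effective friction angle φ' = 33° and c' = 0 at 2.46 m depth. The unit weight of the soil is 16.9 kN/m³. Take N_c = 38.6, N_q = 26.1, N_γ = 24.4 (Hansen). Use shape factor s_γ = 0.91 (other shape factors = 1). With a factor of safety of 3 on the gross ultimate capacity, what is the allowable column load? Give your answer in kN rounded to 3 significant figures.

P_all ≈ 13100 kN

Overburden at base level: q = 16.9 × 2.46 = 41.574 kPa.
Surcharge term q·N_q = 41.574 × 26.1 = 1085.1 kPa; self-weight term 0.5·γ·B·N_γ·s_γ = 0.5 × 16.9 × 3.2 × 24.4 × 0.91 = 600.4 kPa.
q_ult = 1085.1 + 600.4 = 1685.5 kPa.
Gross allowable pressure q_all = 1685.5 / 3 = 561.83 kPa.
Footing area = 23.296 m², so allowable column load = 561.83 × 23.296 = 13088 kN.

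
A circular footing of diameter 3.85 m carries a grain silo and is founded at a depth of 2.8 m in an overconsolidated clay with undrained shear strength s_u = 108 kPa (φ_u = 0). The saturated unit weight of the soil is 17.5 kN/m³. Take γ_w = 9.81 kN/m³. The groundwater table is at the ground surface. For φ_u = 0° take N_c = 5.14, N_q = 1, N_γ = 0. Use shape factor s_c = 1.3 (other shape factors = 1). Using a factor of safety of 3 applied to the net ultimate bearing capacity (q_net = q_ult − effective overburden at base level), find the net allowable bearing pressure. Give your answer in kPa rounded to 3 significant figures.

q_all(net) ≈ 241 kPa

Water table at ground surface, so effective unit weight γ' = 17.5 − 9.81 = 7.69 kN/m³ is used throughout; overburden q = 7.69 × 2.8 = 21.532 kPa.
Cohesion term c·N_c·s_c = 108 × 5.14 × 1.3 = 721.66 kPa; surcharge term q·N_q = 21.532 × 1 = 21.532 kPa.
q_ult = 721.66 + 21.532 = 743.19 kPa.
Net ultimate: q_net = 743.19 − 21.532 = 721.66 kPa.
q_all(net) = 721.66 / 3 = 240.55 kPa.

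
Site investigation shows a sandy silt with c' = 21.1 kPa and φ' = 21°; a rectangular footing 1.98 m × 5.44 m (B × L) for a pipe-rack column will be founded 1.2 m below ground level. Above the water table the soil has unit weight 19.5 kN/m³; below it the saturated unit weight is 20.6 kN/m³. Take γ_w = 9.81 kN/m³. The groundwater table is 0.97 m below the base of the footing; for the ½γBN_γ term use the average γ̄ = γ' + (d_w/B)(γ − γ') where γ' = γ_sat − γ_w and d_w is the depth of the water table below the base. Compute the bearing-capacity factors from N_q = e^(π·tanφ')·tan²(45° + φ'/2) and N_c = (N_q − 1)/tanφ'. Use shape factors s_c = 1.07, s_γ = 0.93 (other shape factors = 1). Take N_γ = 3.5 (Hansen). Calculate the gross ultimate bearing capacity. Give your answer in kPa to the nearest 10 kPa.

q_ult ≈ 570 kPa

tan21° = 0.3839, so N_q = e^(π×0.3839)·tan²(55.5°) = 3.34 × 2.117 = 7.07.
N_c = (7.07 − 1)/tan21° = 15.81.
q = γ·D_f = 19.5 × 1.2 = 23.4 kPa.
γ' = 10.79 kN/m³; averaging over the depth B below the base, γ̄ = γ' + (d_w/B)(γ − γ') = 15.057 kN/m³.
c·N_c·s_c = 21.1 × 15.815 × 1.07 = 357.05 kPa
q·N_q = 23.4 × 7.0708 = 165.46 kPa
0.5·γ·B·N_γ·s_γ = 0.5 × 15.057 × 1.98 × 3.5 × 0.93 = 48.52 kPa
q_ult = 357.05 + 165.46 + 48.52 = 571.03 kPa.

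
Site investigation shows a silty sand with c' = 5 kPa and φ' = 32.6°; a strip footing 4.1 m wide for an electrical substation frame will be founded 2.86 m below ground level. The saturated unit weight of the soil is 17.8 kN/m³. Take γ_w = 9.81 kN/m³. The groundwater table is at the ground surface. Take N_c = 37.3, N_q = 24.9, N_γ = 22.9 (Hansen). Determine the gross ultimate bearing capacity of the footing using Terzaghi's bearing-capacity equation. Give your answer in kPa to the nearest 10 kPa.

Water table at ground surface, so effective unit weight γ' = 17.8 − 9.81 = 7.99 kN/m³ is used throughout; overburden q = 7.99 × 2.86 = 22.851 kPa; the same γ' applies in the ½γBN_γ term.
Cohesion term c·N_c = 5 × 37.3 = 186.5 kPa; surcharge term q·N_q = 22.851 × 24.9 = 569 kPa; self-weight term 0.5·γ·B·N_γ = 0.5 × 7.99 × 4.1 × 22.9 = 375.09 kPa.
q_ult = 186.5 + 569 + 375.09 = 1130.6 kPa.

q_ult ≈ 1130 kPa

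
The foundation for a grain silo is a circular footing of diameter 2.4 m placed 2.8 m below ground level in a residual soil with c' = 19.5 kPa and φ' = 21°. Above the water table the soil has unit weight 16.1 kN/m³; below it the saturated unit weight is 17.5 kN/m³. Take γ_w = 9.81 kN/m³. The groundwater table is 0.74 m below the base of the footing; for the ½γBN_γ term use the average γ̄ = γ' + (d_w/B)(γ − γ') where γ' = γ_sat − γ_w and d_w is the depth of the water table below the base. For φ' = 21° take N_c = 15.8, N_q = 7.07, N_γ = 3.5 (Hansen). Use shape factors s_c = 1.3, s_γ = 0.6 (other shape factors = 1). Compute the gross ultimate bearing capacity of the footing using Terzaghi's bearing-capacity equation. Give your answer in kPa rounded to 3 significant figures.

q_ult ≈ 745 kPa

Effective surcharge at the founding depth q = γ·D_f = 16.1 × 2.8 = 45.08 kPa.
With d_w = 0.74 m < B, γ̄ = 7.69 + (0.74/2.4) × (16.1 − 7.69) = 10.283 kN/m³.
q_ult = c·N_c·s_c + q·N_q + 0.5·γ·B·N_γ·s_γ
     = 19.5 × 15.8 × 1.3 + 45.08 × 7.07 + 0.5 × 10.283 × 2.4 × 3.5 × 0.6
     = 400.53 + 318.72 + 25.913 = 745.16 kPa.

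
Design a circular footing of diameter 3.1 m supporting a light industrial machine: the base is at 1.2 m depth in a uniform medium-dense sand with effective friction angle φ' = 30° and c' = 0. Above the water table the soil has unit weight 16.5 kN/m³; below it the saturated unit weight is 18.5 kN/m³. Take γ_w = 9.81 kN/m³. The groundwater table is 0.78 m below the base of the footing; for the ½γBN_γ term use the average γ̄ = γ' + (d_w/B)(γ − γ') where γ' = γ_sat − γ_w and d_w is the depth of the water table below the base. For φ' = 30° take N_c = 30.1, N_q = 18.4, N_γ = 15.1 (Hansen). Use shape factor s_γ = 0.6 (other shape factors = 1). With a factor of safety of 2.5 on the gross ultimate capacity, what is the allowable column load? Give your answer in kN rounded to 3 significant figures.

P_all ≈ 1550 kN

Overburden at base level: q = 16.5 × 1.2 = 19.8 kPa.
The water table is 0.78 m below the base (< B = 3.1 m), so the ½γBN_γ term uses γ̄ = γ' + (d_w/B)(γ − γ') = 8.69 + (0.78/3.1)(16.5 − 8.69) = 10.655 kN/m³.
Surcharge term q·N_q = 19.8 × 18.4 = 364.32 kPa; self-weight term 0.5·γ·B·N_γ·s_γ = 0.5 × 10.655 × 3.1 × 15.1 × 0.6 = 149.63 kPa.
q_ult = 364.32 + 149.63 = 513.95 kPa.
Gross allowable pressure q_all = 513.95 / 2.5 = 205.58 kPa.
Footing area = 7.5477 m², so allowable column load = 205.58 × 7.5477 = 1551.7 kN.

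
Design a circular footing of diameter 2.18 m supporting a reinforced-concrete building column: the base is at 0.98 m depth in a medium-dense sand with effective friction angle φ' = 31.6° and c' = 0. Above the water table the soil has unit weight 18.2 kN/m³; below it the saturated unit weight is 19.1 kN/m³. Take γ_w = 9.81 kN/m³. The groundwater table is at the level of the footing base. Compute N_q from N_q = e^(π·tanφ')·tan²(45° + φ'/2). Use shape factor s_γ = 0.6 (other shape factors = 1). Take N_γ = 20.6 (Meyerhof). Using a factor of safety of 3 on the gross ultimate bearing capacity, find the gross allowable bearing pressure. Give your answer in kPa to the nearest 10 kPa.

N_q = e^(π·tan31.6°)·tan²(60.8°) = 22.12.
Effective surcharge at the founding depth q = γ·D_f = 18.2 × 0.98 = 17.836 kPa.
The water table coincides with the base, so in the self-weight term γ → γ' = 9.29 kN/m³.
q_ult = q·N_q + 0.5·γ·B·N_γ·s_γ
     = 17.836 × 22.117 + 0.5 × 9.29 × 2.18 × 20.6 × 0.6
     = 394.48 + 125.16 = 519.64 kPa.
q_all = 519.64 / 3 = 173.21 kPa.

q_all ≈ 170 kPa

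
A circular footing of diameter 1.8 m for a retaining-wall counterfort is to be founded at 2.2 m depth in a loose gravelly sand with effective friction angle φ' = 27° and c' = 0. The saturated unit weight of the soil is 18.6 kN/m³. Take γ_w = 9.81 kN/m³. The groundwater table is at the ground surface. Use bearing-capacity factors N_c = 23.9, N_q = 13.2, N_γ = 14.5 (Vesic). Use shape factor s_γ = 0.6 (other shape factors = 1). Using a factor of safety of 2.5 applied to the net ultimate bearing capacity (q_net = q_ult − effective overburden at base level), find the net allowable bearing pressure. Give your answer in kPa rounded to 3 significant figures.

q_all(net) ≈ 122 kPa

Water table at ground surface, so effective unit weight γ' = 18.6 − 9.81 = 8.79 kN/m³ is used throughout; overburden q = 8.79 × 2.2 = 19.338 kPa; the same γ' applies in the ½γBN_γ term.
Surcharge term q·N_q = 19.338 × 13.2 = 255.26 kPa; self-weight term 0.5·γ·B·N_γ·s_γ = 0.5 × 8.79 × 1.8 × 14.5 × 0.6 = 68.826 kPa.
q_ult = 255.26 + 68.826 = 324.09 kPa.
Net ultimate: q_net = 324.09 − 19.338 = 304.75 kPa.
q_all(net) = 304.75 / 2.5 = 121.9 kPa.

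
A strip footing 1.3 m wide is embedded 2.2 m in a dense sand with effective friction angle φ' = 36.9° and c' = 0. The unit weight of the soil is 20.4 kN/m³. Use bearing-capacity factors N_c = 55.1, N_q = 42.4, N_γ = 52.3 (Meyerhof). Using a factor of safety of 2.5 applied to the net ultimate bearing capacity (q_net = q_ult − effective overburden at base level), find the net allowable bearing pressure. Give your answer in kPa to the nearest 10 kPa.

Overburden at base level: q = 20.4 × 2.2 = 44.88 kPa.
Surcharge term q·N_q = 44.88 × 42.4 = 1902.9 kPa; self-weight term 0.5·γ·B·N_γ = 0.5 × 20.4 × 1.3 × 52.3 = 693.5 kPa.
q_ult = 1902.9 + 693.5 = 2596.4 kPa.
Net ultimate: q_net = 2596.4 − 44.88 = 2551.5 kPa.
q_all(net) = 2551.5 / 2.5 = 1020.6 kPa.

q_all(net) ≈ 1020 kPa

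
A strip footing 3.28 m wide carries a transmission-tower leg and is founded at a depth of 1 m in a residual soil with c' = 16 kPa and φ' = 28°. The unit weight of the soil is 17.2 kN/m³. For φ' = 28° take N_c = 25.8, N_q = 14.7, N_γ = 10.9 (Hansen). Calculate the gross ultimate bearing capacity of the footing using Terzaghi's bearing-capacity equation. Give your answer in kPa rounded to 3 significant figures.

q_ult ≈ 973 kPa

Overburden at base level: q = 17.2 × 1 = 17.2 kPa.
Cohesion term c·N_c = 16 × 25.8 = 412.8 kPa; surcharge term q·N_q = 17.2 × 14.7 = 252.84 kPa; self-weight term 0.5·γ·B·N_γ = 0.5 × 17.2 × 3.28 × 10.9 = 307.47 kPa.
q_ult = 412.8 + 252.84 + 307.47 = 973.11 kPa.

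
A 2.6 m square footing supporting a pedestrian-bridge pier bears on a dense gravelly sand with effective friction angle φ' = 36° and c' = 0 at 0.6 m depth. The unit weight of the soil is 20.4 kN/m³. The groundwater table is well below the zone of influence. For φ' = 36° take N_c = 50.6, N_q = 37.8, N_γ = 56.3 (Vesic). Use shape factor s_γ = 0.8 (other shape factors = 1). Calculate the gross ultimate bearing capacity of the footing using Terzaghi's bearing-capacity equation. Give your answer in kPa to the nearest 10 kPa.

q = γ·D_f = 20.4 × 0.6 = 12.24 kPa.
q·N_q = 12.24 × 37.8 = 462.67 kPa
0.5·γ·B·N_γ·s_γ = 0.5 × 20.4 × 2.6 × 56.3 × 0.8 = 1194.5 kPa
q_ult = 462.67 + 1194.5 = 1657.1 kPa.

q_ult ≈ 1660 kPa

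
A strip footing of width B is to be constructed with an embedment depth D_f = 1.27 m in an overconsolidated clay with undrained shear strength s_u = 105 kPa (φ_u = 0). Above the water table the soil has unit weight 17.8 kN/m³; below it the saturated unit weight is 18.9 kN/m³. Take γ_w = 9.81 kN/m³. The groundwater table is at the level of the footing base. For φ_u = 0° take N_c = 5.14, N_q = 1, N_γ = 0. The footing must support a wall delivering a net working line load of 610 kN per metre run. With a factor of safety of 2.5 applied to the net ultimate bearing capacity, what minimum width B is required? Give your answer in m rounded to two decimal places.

Effective surcharge at the founding depth q = γ·D_f = 17.8 × 1.27 = 22.606 kPa.
q_ult = c·N_c + q·N_q
     = 105 × 5.14 + 22.606 × 1
     = 539.7 + 22.606 = 562.31 kPa.
For φ = 0 the ½γBN_γ term vanishes, so q_ult is independent of B. q_net = 562.31 − 22.606 = 539.7 kPa; q_all(net) = 539.7/2.5 = 215.88 kPa.
Required width B = w / q_all(net) = 610 / 215.88 = 2.826 m.

B = 2.83 m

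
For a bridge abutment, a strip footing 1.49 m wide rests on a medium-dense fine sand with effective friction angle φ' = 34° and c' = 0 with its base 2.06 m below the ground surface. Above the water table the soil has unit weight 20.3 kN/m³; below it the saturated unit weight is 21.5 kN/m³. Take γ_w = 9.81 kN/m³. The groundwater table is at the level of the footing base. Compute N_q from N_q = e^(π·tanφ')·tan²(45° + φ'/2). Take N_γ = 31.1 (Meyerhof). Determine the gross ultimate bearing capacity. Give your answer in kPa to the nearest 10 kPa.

q_ult ≈ 1500 kPa

tan34° = 0.6745, so N_q = e^(π×0.6745)·tan²(62°) = 8.323 × 3.537 = 29.44.
Effective surcharge at the founding depth q = γ·D_f = 20.3 × 2.06 = 41.818 kPa.
The water table coincides with the base, so in the self-weight term γ → γ' = 11.69 kN/m³.
q_ult = q·N_q + 0.5·γ·B·N_γ
     = 41.818 × 29.44 + 0.5 × 11.69 × 1.49 × 31.1
     = 1231.1 + 270.85 = 1502 kPa.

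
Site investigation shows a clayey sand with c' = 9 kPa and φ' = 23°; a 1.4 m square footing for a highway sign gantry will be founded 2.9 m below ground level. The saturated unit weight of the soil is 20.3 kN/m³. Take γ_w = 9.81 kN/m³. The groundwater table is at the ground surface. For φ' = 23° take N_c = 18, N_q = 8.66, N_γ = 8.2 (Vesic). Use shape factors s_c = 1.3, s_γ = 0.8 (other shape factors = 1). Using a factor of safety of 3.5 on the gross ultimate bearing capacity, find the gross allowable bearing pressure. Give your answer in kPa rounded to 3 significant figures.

q_all ≈ 149 kPa

γ' = 20.3 − 9.81 = 10.49 kN/m³ (submerged throughout). q = 10.49 × 2.9 = 30.421 kPa; the same γ' applies in the ½γBN_γ term.
c·N_c·s_c = 9 × 18 × 1.3 = 210.6 kPa
q·N_q = 30.421 × 8.66 = 263.45 kPa
0.5·γ·B·N_γ·s_γ = 0.5 × 10.49 × 1.4 × 8.2 × 0.8 = 48.17 kPa
q_ult = 210.6 + 263.45 + 48.17 = 522.22 kPa.
q_all = 522.22 / 3.5 = 149.2 kPa.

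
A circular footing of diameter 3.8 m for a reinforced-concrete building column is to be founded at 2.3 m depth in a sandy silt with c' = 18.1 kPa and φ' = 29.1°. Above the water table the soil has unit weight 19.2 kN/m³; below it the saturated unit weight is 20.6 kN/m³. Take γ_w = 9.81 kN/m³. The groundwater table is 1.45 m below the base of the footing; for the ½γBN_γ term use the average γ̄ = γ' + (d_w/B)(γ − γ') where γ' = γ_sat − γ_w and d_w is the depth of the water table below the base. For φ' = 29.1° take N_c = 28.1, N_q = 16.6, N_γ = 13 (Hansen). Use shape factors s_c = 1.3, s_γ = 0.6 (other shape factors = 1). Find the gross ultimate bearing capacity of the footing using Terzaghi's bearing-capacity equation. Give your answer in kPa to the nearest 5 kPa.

q_ult ≈ 1600 kPa

Effective surcharge at the founding depth q = γ·D_f = 19.2 × 2.3 = 44.16 kPa.
With d_w = 1.45 m < B, γ̄ = 10.79 + (1.45/3.8) × (19.2 − 10.79) = 13.999 kN/m³.
q_ult = c·N_c·s_c + q·N_q + 0.5·γ·B·N_γ·s_γ
     = 18.1 × 28.1 × 1.3 + 44.16 × 16.6 + 0.5 × 13.999 × 3.8 × 13 × 0.6
     = 661.19 + 733.06 + 207.47 = 1601.7 kPa.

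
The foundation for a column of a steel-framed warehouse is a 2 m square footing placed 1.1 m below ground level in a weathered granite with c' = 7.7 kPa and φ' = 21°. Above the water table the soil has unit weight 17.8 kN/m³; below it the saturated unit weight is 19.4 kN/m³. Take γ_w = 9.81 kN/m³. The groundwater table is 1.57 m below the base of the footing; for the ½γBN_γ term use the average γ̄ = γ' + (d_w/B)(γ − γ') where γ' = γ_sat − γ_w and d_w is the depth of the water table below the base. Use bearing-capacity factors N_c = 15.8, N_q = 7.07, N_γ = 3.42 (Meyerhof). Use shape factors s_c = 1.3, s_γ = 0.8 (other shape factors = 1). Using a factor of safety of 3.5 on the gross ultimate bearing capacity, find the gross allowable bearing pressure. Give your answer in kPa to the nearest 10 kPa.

q_all ≈ 100 kPa

Overburden at base level: q = 17.8 × 1.1 = 19.58 kPa.
The water table is 1.57 m below the base (< B = 2 m), so the ½γBN_γ term uses γ̄ = γ' + (d_w/B)(γ − γ') = 9.59 + (1.57/2)(17.8 − 9.59) = 16.035 kN/m³.
Cohesion term c·N_c·s_c = 7.7 × 15.8 × 1.3 = 158.16 kPa; surcharge term q·N_q = 19.58 × 7.07 = 138.43 kPa; self-weight term 0.5·γ·B·N_γ·s_γ = 0.5 × 16.035 × 2 × 3.42 × 0.8 = 43.871 kPa.
q_ult = 158.16 + 138.43 + 43.871 = 340.46 kPa.
q_all = 340.46 / 3.5 = 97.274 kPa.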